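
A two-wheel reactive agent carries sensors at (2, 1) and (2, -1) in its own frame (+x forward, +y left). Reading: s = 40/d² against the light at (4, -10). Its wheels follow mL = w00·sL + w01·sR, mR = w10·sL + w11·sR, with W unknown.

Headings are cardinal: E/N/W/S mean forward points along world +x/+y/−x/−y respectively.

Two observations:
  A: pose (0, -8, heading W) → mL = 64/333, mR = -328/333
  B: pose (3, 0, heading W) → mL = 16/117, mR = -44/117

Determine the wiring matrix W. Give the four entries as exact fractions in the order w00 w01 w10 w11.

1 -1 -1/2 -1/2

obs A: pose=(0,-8,W) → sL=40/37, sR=8/9, mL=64/333, mR=-328/333
obs B: pose=(3,0,W) → sL=4/9, sR=4/13, mL=16/117, mR=-44/117
sensor matrix S = [[40/37, 8/9], [4/9, 4/13]]; det S = -2432/38961
solve [mL_A; mL_B] = S·[w00; w01] and [mR_A; mR_B] = S·[w10; w11]:
  w00 = 1, w01 = -1, w10 = -1/2, w11 = -1/2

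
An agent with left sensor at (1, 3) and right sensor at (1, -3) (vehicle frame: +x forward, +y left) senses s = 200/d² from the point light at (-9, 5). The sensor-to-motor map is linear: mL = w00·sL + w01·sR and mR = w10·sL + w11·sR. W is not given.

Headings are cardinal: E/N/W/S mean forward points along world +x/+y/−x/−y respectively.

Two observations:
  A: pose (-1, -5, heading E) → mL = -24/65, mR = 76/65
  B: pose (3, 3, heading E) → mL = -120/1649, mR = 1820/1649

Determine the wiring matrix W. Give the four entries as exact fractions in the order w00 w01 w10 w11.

-1/2 1/2 1/2 1/2

obs A: pose=(-1,-5,E) → sL=20/13, sR=4/5, mL=-24/65, mR=76/65
obs B: pose=(3,3,E) → sL=20/17, sR=100/97, mL=-120/1649, mR=1820/1649
sensor matrix S = [[20/13, 4/5], [20/17, 100/97]]; det S = 13824/21437
solve [mL_A; mL_B] = S·[w00; w01] and [mR_A; mR_B] = S·[w10; w11]:
  w00 = -1/2, w01 = 1/2, w10 = 1/2, w11 = 1/2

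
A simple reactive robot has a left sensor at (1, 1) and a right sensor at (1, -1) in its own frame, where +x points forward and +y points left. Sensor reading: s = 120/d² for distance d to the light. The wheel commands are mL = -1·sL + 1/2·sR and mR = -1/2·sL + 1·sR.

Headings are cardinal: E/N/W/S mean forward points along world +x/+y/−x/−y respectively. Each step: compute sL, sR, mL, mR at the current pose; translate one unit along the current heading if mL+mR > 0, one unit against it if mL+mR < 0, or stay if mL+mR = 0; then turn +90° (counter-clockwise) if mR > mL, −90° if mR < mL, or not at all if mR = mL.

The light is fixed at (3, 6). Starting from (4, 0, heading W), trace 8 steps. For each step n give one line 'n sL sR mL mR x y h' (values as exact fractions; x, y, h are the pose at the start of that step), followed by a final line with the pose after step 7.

0 120/49 24/5 -12/245 876/245 4 0 W
1 12/5 12/5 -6/5 6/5 3 0 S
2 60/13 12/5 -222/65 6/65 3 0 E
3 120/29 24/5 -252/145 396/145 2 0 N
4 3 6 0 9/2 2 1 W
5 120/37 8/3 -212/111 116/111 1 1 S
6 12 60/13 -126/13 -18/13 1 2 E
7 24/5 120/13 -12/65 444/65 0 2 N
final 0 3 W

n=0: pose=(4,0,W); sL=120/49, sR=24/5; mL=-12/245, mR=876/245; mL+mR=864/245 → advance +1; mR−mL=888/245 → turn +1·90°
n=1: pose=(3,0,S); sL=12/5, sR=12/5; mL=-6/5, mR=6/5; mL+mR=0 → advance +0; mR−mL=12/5 → turn +1·90°
n=2: pose=(3,0,E); sL=60/13, sR=12/5; mL=-222/65, mR=6/65; mL+mR=-216/65 → advance -1; mR−mL=228/65 → turn +1·90°
n=3: pose=(2,0,N); sL=120/29, sR=24/5; mL=-252/145, mR=396/145; mL+mR=144/145 → advance +1; mR−mL=648/145 → turn +1·90°
n=4: pose=(2,1,W); sL=3, sR=6; mL=0, mR=9/2; mL+mR=9/2 → advance +1; mR−mL=9/2 → turn +1·90°
n=5: pose=(1,1,S); sL=120/37, sR=8/3; mL=-212/111, mR=116/111; mL+mR=-32/37 → advance -1; mR−mL=328/111 → turn +1·90°
n=6: pose=(1,2,E); sL=12, sR=60/13; mL=-126/13, mR=-18/13; mL+mR=-144/13 → advance -1; mR−mL=108/13 → turn +1·90°
n=7: pose=(0,2,N); sL=24/5, sR=120/13; mL=-12/65, mR=444/65; mL+mR=432/65 → advance +1; mR−mL=456/65 → turn +1·90°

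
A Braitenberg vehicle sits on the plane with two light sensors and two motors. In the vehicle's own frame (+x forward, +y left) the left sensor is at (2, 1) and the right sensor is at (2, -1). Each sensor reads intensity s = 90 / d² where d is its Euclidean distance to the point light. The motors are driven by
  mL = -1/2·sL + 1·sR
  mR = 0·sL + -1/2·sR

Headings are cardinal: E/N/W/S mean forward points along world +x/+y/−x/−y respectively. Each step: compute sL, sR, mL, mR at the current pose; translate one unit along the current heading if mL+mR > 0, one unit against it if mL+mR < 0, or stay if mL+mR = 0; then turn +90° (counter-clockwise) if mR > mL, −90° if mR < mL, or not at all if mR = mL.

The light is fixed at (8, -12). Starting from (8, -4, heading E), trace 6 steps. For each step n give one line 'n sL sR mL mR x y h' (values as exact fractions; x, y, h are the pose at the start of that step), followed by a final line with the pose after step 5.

0 18/17 90/53 1053/901 -45/53 8 -4 E
1 9/4 5/2 11/8 -5/4 9 -4 S
2 90/37 18/13 81/481 -9/13 9 -5 W
3 45/41 1 37/82 -1/2 10 -5 N
4 18/13 90/41 801/533 -45/41 10 -6 E
5 45/16 9/2 99/32 -9/4 11 -6 S
final 11 -7 W

n=0: pose=(8,-4,E); sL=18/17, sR=90/53; mL=1053/901, mR=-45/53; mL+mR=288/901 → advance +1; mR−mL=-1818/901 → turn -1·90°
n=1: pose=(9,-4,S); sL=9/4, sR=5/2; mL=11/8, mR=-5/4; mL+mR=1/8 → advance +1; mR−mL=-21/8 → turn -1·90°
n=2: pose=(9,-5,W); sL=90/37, sR=18/13; mL=81/481, mR=-9/13; mL+mR=-252/481 → advance -1; mR−mL=-414/481 → turn -1·90°
n=3: pose=(10,-5,N); sL=45/41, sR=1; mL=37/82, mR=-1/2; mL+mR=-2/41 → advance -1; mR−mL=-39/41 → turn -1·90°
n=4: pose=(10,-6,E); sL=18/13, sR=90/41; mL=801/533, mR=-45/41; mL+mR=216/533 → advance +1; mR−mL=-1386/533 → turn -1·90°
n=5: pose=(11,-6,S); sL=45/16, sR=9/2; mL=99/32, mR=-9/4; mL+mR=27/32 → advance +1; mR−mL=-171/32 → turn -1·90°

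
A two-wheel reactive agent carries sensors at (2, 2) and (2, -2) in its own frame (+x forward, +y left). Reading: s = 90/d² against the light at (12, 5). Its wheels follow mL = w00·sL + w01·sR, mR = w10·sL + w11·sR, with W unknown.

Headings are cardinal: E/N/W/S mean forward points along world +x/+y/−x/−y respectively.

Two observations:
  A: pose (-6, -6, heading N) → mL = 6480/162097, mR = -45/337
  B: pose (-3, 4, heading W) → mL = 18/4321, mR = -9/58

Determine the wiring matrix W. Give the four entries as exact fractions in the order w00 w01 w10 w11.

-1/2 1/2 0 -1/2

obs A: pose=(-6,-6,N) → sL=90/481, sR=90/337, mL=6480/162097, mR=-45/337
obs B: pose=(-3,4,W) → sL=45/149, sR=9/29, mL=18/4321, mR=-9/58
sensor matrix S = [[90/481, 90/337], [45/149, 9/29]]; det S = -15820920/700421137
solve [mL_A; mL_B] = S·[w00; w01] and [mR_A; mR_B] = S·[w10; w11]:
  w00 = -1/2, w01 = 1/2, w10 = 0, w11 = -1/2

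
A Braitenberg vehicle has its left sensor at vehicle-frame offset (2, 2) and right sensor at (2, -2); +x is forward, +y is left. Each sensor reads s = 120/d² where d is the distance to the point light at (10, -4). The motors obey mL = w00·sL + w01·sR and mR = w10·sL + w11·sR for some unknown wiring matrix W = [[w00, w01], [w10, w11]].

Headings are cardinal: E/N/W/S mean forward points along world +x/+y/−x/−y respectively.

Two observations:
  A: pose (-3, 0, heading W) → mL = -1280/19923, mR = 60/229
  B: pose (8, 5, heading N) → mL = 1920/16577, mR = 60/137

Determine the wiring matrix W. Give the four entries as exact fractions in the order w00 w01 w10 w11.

obs A: pose=(-3,0,W) → sL=120/229, sR=40/87, mL=-1280/19923, mR=60/229
obs B: pose=(8,5,N) → sL=120/137, sR=120/121, mL=1920/16577, mR=60/137
sensor matrix S = [[120/229, 40/87], [120/137, 120/121]]; det S = 12876800/110087857
solve [mL_A; mL_B] = S·[w00; w01] and [mR_A; mR_B] = S·[w10; w11]:
  w00 = -1, w01 = 1, w10 = 1/2, w11 = 0

-1 1 1/2 0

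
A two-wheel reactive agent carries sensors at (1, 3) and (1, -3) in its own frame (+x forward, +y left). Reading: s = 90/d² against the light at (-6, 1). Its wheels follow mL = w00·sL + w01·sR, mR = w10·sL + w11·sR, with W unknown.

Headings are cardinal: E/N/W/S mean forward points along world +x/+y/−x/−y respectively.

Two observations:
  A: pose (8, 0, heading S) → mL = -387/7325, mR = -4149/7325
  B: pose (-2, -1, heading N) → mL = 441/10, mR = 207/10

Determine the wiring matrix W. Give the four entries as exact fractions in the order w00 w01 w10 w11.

obs A: pose=(8,0,S) → sL=90/293, sR=18/25, mL=-387/7325, mR=-4149/7325
obs B: pose=(-2,-1,N) → sL=45, sR=9/5, mL=441/10, mR=207/10
sensor matrix S = [[90/293, 18/25], [45, 9/5]]; det S = -46656/1465
solve [mL_A; mL_B] = S·[w00; w01] and [mR_A; mR_B] = S·[w10; w11]:
  w00 = 1, w01 = -1/2, w10 = 1/2, w11 = -1

1 -1/2 1/2 -1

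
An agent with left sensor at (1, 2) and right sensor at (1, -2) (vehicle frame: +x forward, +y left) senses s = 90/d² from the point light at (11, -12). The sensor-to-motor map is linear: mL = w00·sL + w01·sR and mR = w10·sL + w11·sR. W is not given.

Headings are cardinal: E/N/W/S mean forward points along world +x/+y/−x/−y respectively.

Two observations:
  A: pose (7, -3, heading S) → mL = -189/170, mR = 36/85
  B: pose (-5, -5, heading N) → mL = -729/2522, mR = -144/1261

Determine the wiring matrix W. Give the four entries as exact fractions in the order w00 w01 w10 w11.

obs A: pose=(7,-3,S) → sL=45/34, sR=9/10, mL=-189/170, mR=36/85
obs B: pose=(-5,-5,N) → sL=45/194, sR=9/26, mL=-729/2522, mR=-144/1261
sensor matrix S = [[45/34, 9/10], [45/194, 9/26]]; det S = 5346/21437
solve [mL_A; mL_B] = S·[w00; w01] and [mR_A; mR_B] = S·[w10; w11]:
  w00 = -1/2, w01 = -1/2, w10 = 1, w11 = -1

-1/2 -1/2 1 -1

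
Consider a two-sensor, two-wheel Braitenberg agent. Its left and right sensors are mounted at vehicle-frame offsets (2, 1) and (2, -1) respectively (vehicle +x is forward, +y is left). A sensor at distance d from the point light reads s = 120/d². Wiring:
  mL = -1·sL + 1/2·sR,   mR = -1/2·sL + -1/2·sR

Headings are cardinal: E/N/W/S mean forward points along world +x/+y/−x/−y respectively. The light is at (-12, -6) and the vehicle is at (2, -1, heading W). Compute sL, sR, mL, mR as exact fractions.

3/4 2/3 -5/12 -17/24

left sensor world pos  = (0, -2); dL² = 160
right sensor world pos = (0, 0); dR² = 180
sL = 120/160 = 3/4
sR = 120/180 = 2/3
mL = -1·sL + 1/2·sR = -5/12
mR = -1/2·sL + -1/2·sR = -17/24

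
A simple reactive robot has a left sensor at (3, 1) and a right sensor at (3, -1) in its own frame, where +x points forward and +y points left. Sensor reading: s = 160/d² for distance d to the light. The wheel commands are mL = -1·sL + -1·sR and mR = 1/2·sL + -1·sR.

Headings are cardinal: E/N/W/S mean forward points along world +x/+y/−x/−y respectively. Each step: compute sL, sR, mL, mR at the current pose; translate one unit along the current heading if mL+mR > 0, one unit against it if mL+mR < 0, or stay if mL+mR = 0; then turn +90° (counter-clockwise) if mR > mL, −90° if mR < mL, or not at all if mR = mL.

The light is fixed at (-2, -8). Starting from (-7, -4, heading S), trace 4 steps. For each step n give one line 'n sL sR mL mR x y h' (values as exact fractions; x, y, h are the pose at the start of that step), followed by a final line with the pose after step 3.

n=0: pose=(-7,-4,S); sL=160/17, sR=160/37; mL=-8640/629, mR=240/629; mL+mR=-8400/629 → advance -1; mR−mL=240/17 → turn +1·90°
n=1: pose=(-7,-3,E); sL=4, sR=8; mL=-12, mR=-6; mL+mR=-18 → advance -1; mR−mL=6 → turn +1·90°
n=2: pose=(-8,-3,N); sL=160/113, sR=160/89; mL=-32320/10057, mR=-10960/10057; mL+mR=-43280/10057 → advance -1; mR−mL=240/113 → turn +1·90°
n=3: pose=(-8,-4,W); sL=16/9, sR=80/53; mL=-1568/477, mR=-296/477; mL+mR=-1864/477 → advance -1; mR−mL=8/3 → turn +1·90°

0 160/17 160/37 -8640/629 240/629 -7 -4 S
1 4 8 -12 -6 -7 -3 E
2 160/113 160/89 -32320/10057 -10960/10057 -8 -3 N
3 16/9 80/53 -1568/477 -296/477 -8 -4 W
final -7 -4 S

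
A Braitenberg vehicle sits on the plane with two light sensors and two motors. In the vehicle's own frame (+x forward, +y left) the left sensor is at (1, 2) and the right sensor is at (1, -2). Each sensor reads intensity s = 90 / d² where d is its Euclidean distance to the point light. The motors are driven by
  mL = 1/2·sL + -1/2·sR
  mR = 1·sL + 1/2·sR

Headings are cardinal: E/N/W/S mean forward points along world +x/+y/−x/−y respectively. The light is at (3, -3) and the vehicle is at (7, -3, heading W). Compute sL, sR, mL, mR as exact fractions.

90/13 90/13 0 135/13

left sensor world pos  = (6, -5); dL² = 13
right sensor world pos = (6, -1); dR² = 13
sL = 90/13 = 90/13
sR = 90/13 = 90/13
mL = 1/2·sL + -1/2·sR = 0
mR = 1·sL + 1/2·sR = 135/13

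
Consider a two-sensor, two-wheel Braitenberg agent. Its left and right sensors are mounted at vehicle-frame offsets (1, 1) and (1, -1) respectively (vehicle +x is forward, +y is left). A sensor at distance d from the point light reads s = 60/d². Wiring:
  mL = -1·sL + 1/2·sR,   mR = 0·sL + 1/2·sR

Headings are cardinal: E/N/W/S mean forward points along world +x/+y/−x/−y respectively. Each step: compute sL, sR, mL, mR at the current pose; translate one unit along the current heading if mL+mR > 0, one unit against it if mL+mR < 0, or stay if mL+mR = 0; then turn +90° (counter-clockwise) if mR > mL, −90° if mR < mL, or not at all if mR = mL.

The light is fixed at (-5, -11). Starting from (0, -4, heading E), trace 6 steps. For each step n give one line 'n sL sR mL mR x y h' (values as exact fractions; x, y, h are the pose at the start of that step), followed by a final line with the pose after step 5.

0 3/5 5/6 -11/60 5/12 0 -4 E
1 60/89 60/113 -4110/10057 30/113 1 -4 N
2 6/5 30/37 -147/185 15/37 1 -5 W
3 60/89 60/61 -990/5429 30/61 2 -5 S
4 3/5 3/4 -9/40 3/8 2 -6 E
5 12/17 20/39 -298/663 10/39 3 -6 N
final 3 -7 W

n=0: pose=(0,-4,E); sL=3/5, sR=5/6; mL=-11/60, mR=5/12; mL+mR=7/30 → advance +1; mR−mL=3/5 → turn +1·90°
n=1: pose=(1,-4,N); sL=60/89, sR=60/113; mL=-4110/10057, mR=30/113; mL+mR=-1440/10057 → advance -1; mR−mL=60/89 → turn +1·90°
n=2: pose=(1,-5,W); sL=6/5, sR=30/37; mL=-147/185, mR=15/37; mL+mR=-72/185 → advance -1; mR−mL=6/5 → turn +1·90°
n=3: pose=(2,-5,S); sL=60/89, sR=60/61; mL=-990/5429, mR=30/61; mL+mR=1680/5429 → advance +1; mR−mL=60/89 → turn +1·90°
n=4: pose=(2,-6,E); sL=3/5, sR=3/4; mL=-9/40, mR=3/8; mL+mR=3/20 → advance +1; mR−mL=3/5 → turn +1·90°
n=5: pose=(3,-6,N); sL=12/17, sR=20/39; mL=-298/663, mR=10/39; mL+mR=-128/663 → advance -1; mR−mL=12/17 → turn +1·90°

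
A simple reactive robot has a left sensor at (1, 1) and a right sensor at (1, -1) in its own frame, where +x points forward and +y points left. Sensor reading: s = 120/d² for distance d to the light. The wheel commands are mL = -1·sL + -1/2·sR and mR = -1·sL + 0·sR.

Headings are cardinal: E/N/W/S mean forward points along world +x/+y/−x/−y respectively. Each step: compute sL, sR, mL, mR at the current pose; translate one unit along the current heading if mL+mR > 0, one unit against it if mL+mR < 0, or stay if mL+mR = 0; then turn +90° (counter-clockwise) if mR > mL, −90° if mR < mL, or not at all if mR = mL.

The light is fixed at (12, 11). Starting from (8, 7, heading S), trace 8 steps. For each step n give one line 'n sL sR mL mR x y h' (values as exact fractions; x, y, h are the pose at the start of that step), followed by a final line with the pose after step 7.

0 60/17 12/5 -402/85 -60/17 8 7 S
1 120/13 24/5 -756/65 -120/13 8 8 E
2 3 6 -6 -3 7 8 N
3 120/61 8/3 -604/183 -120/61 7 7 W
4 60/17 12/5 -402/85 -60/17 8 7 S
5 120/13 24/5 -756/65 -120/13 8 8 E
6 3 6 -6 -3 7 8 N
7 120/61 8/3 -604/183 -120/61 7 7 W
final 8 7 S

n=0: pose=(8,7,S); sL=60/17, sR=12/5; mL=-402/85, mR=-60/17; mL+mR=-702/85 → advance -1; mR−mL=6/5 → turn +1·90°
n=1: pose=(8,8,E); sL=120/13, sR=24/5; mL=-756/65, mR=-120/13; mL+mR=-1356/65 → advance -1; mR−mL=12/5 → turn +1·90°
n=2: pose=(7,8,N); sL=3, sR=6; mL=-6, mR=-3; mL+mR=-9 → advance -1; mR−mL=3 → turn +1·90°
n=3: pose=(7,7,W); sL=120/61, sR=8/3; mL=-604/183, mR=-120/61; mL+mR=-964/183 → advance -1; mR−mL=4/3 → turn +1·90°
n=4: pose=(8,7,S); sL=60/17, sR=12/5; mL=-402/85, mR=-60/17; mL+mR=-702/85 → advance -1; mR−mL=6/5 → turn +1·90°
n=5: pose=(8,8,E); sL=120/13, sR=24/5; mL=-756/65, mR=-120/13; mL+mR=-1356/65 → advance -1; mR−mL=12/5 → turn +1·90°
n=6: pose=(7,8,N); sL=3, sR=6; mL=-6, mR=-3; mL+mR=-9 → advance -1; mR−mL=3 → turn +1·90°
n=7: pose=(7,7,W); sL=120/61, sR=8/3; mL=-604/183, mR=-120/61; mL+mR=-964/183 → advance -1; mR−mL=4/3 → turn +1·90°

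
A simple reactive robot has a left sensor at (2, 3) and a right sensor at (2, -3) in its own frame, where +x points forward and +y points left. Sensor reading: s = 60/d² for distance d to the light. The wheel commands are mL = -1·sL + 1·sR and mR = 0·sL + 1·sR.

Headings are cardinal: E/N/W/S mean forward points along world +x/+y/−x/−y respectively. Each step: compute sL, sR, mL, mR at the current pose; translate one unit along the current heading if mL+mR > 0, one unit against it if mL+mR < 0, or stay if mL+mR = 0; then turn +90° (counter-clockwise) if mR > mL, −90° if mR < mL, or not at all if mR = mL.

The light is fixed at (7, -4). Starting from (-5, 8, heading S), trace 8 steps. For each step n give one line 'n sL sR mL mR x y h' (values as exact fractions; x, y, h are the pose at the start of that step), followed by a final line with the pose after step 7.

0 60/181 12/65 -1728/11765 12/65 -5 8 S
1 15/74 15/41 495/3034 15/41 -5 7 E
2 12/73 60/233 1584/17009 60/233 -4 7 N
3 6/25 30/197 -432/4925 30/197 -4 8 W
4 60/181 12/65 -1728/11765 12/65 -5 8 S
5 15/74 15/41 495/3034 15/41 -5 7 E
6 12/73 60/233 1584/17009 60/233 -4 7 N
7 6/25 30/197 -432/4925 30/197 -4 8 W
final -5 8 S

n=0: pose=(-5,8,S); sL=60/181, sR=12/65; mL=-1728/11765, mR=12/65; mL+mR=444/11765 → advance +1; mR−mL=60/181 → turn +1·90°
n=1: pose=(-5,7,E); sL=15/74, sR=15/41; mL=495/3034, mR=15/41; mL+mR=1605/3034 → advance +1; mR−mL=15/74 → turn +1·90°
n=2: pose=(-4,7,N); sL=12/73, sR=60/233; mL=1584/17009, mR=60/233; mL+mR=5964/17009 → advance +1; mR−mL=12/73 → turn +1·90°
n=3: pose=(-4,8,W); sL=6/25, sR=30/197; mL=-432/4925, mR=30/197; mL+mR=318/4925 → advance +1; mR−mL=6/25 → turn +1·90°
n=4: pose=(-5,8,S); sL=60/181, sR=12/65; mL=-1728/11765, mR=12/65; mL+mR=444/11765 → advance +1; mR−mL=60/181 → turn +1·90°
n=5: pose=(-5,7,E); sL=15/74, sR=15/41; mL=495/3034, mR=15/41; mL+mR=1605/3034 → advance +1; mR−mL=15/74 → turn +1·90°
n=6: pose=(-4,7,N); sL=12/73, sR=60/233; mL=1584/17009, mR=60/233; mL+mR=5964/17009 → advance +1; mR−mL=12/73 → turn +1·90°
n=7: pose=(-4,8,W); sL=6/25, sR=30/197; mL=-432/4925, mR=30/197; mL+mR=318/4925 → advance +1; mR−mL=6/25 → turn +1·90°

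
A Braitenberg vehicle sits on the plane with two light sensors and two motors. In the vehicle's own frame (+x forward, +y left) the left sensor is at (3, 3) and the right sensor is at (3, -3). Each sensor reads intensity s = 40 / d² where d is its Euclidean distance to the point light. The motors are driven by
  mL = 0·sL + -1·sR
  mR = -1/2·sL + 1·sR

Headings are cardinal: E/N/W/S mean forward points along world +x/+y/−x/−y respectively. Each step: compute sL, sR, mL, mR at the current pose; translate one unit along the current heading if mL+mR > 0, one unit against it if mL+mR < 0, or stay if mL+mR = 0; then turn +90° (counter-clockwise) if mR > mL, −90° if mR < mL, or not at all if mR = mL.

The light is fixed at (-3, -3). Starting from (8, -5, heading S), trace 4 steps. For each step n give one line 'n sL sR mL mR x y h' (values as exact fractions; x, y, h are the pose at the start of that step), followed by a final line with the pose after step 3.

0 40/221 40/89 -40/89 7060/19669 8 -5 S
1 1/5 10/53 -10/53 47/530 8 -4 E
2 40/53 40/173 -40/173 -1340/9169 7 -4 N
3 20/37 4/5 -4/5 98/185 7 -5 W
final 8 -5 S

n=0: pose=(8,-5,S); sL=40/221, sR=40/89; mL=-40/89, mR=7060/19669; mL+mR=-20/221 → advance -1; mR−mL=15900/19669 → turn +1·90°
n=1: pose=(8,-4,E); sL=1/5, sR=10/53; mL=-10/53, mR=47/530; mL+mR=-1/10 → advance -1; mR−mL=147/530 → turn +1·90°
n=2: pose=(7,-4,N); sL=40/53, sR=40/173; mL=-40/173, mR=-1340/9169; mL+mR=-20/53 → advance -1; mR−mL=780/9169 → turn +1·90°
n=3: pose=(7,-5,W); sL=20/37, sR=4/5; mL=-4/5, mR=98/185; mL+mR=-10/37 → advance -1; mR−mL=246/185 → turn +1·90°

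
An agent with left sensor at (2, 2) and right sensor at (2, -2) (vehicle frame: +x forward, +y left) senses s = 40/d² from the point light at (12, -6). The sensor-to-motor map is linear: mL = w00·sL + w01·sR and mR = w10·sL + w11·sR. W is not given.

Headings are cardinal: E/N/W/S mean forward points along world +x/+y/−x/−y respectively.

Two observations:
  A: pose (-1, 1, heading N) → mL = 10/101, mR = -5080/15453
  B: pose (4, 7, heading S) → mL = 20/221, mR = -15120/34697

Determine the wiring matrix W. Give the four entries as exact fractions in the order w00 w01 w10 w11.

0 1/2 -1 -1

obs A: pose=(-1,1,N) → sL=20/153, sR=20/101, mL=10/101, mR=-5080/15453
obs B: pose=(4,7,S) → sL=40/157, sR=40/221, mL=20/221, mR=-15120/34697
sensor matrix S = [[20/153, 20/101], [40/157, 40/221]]; det S = -14364800/536172741
solve [mL_A; mL_B] = S·[w00; w01] and [mR_A; mR_B] = S·[w10; w11]:
  w00 = 0, w01 = 1/2, w10 = -1, w11 = -1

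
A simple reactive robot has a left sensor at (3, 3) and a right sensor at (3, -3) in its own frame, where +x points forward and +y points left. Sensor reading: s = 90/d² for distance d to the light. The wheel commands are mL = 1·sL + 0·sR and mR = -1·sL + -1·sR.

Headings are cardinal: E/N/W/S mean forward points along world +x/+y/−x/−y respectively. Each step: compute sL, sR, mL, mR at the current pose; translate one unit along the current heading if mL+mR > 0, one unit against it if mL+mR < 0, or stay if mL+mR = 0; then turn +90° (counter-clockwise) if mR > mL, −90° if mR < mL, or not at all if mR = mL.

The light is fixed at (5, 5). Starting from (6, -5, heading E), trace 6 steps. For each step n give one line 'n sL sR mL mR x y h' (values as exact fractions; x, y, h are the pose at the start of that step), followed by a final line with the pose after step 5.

n=0: pose=(6,-5,E); sL=18/13, sR=18/37; mL=18/13, mR=-900/481; mL+mR=-18/37 → advance -1; mR−mL=-1566/481 → turn -1·90°
n=1: pose=(5,-5,S); sL=45/89, sR=45/89; mL=45/89, mR=-90/89; mL+mR=-45/89 → advance -1; mR−mL=-135/89 → turn -1·90°
n=2: pose=(5,-4,W); sL=10/17, sR=2; mL=10/17, mR=-44/17; mL+mR=-2 → advance -1; mR−mL=-54/17 → turn -1·90°
n=3: pose=(6,-4,N); sL=9/4, sR=45/26; mL=9/4, mR=-207/52; mL+mR=-45/26 → advance -1; mR−mL=-81/13 → turn -1·90°
n=4: pose=(6,-5,E); sL=18/13, sR=18/37; mL=18/13, mR=-900/481; mL+mR=-18/37 → advance -1; mR−mL=-1566/481 → turn -1·90°
n=5: pose=(5,-5,S); sL=45/89, sR=45/89; mL=45/89, mR=-90/89; mL+mR=-45/89 → advance -1; mR−mL=-135/89 → turn -1·90°

0 18/13 18/37 18/13 -900/481 6 -5 E
1 45/89 45/89 45/89 -90/89 5 -5 S
2 10/17 2 10/17 -44/17 5 -4 W
3 9/4 45/26 9/4 -207/52 6 -4 N
4 18/13 18/37 18/13 -900/481 6 -5 E
5 45/89 45/89 45/89 -90/89 5 -5 S
final 5 -4 W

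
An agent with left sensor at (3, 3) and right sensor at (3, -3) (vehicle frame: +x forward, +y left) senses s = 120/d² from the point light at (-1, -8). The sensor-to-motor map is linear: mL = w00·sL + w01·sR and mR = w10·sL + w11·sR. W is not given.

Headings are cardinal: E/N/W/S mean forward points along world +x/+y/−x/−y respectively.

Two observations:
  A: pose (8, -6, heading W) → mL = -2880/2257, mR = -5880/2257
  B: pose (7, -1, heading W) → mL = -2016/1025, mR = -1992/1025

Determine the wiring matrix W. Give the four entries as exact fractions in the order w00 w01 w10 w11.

-1 1 -1/2 -1/2

obs A: pose=(8,-6,W) → sL=120/37, sR=120/61, mL=-2880/2257, mR=-5880/2257
obs B: pose=(7,-1,W) → sL=120/41, sR=24/25, mL=-2016/1025, mR=-1992/1025
sensor matrix S = [[120/37, 120/61], [120/41, 24/25]]; det S = -1223424/462685
solve [mL_A; mL_B] = S·[w00; w01] and [mR_A; mR_B] = S·[w10; w11]:
  w00 = -1, w01 = 1, w10 = -1/2, w11 = -1/2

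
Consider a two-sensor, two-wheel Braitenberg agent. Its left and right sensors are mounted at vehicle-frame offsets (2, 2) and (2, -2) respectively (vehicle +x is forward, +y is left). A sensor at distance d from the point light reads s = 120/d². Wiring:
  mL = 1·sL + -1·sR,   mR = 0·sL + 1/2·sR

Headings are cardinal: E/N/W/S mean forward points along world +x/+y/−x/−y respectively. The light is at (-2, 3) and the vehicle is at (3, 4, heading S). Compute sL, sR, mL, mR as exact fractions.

left sensor world pos  = (5, 2); dL² = 50
right sensor world pos = (1, 2); dR² = 10
sL = 120/50 = 12/5
sR = 120/10 = 12
mL = 1·sL + -1·sR = -48/5
mR = 0·sL + 1/2·sR = 6

12/5 12 -48/5 6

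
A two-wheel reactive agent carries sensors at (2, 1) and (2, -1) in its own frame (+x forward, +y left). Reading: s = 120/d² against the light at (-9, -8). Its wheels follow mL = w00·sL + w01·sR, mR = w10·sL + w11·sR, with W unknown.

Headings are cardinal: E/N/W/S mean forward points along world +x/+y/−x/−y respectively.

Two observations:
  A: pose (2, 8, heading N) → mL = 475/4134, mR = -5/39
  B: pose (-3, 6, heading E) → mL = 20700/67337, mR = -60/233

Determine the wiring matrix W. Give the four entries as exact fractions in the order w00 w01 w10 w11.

obs A: pose=(2,8,N) → sL=15/53, sR=10/39, mL=475/4134, mR=-5/39
obs B: pose=(-3,6,E) → sL=120/289, sR=120/233, mL=20700/67337, mR=-60/233
sensor matrix S = [[15/53, 10/39], [120/289, 120/233]]; det S = 1823000/46395193
solve [mL_A; mL_B] = S·[w00; w01] and [mR_A; mR_B] = S·[w10; w11]:
  w00 = -1/2, w01 = 1, w10 = 0, w11 = -1/2

-1/2 1 0 -1/2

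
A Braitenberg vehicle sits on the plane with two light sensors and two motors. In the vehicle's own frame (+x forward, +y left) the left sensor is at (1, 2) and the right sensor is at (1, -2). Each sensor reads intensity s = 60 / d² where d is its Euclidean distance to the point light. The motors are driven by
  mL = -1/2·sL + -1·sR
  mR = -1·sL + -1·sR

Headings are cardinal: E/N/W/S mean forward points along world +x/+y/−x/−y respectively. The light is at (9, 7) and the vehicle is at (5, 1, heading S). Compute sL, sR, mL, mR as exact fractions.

60/53 12/17 -1146/901 -1656/901

left sensor world pos  = (7, 0); dL² = 53
right sensor world pos = (3, 0); dR² = 85
sL = 60/53 = 60/53
sR = 60/85 = 12/17
mL = -1/2·sL + -1·sR = -1146/901
mR = -1·sL + -1·sR = -1656/901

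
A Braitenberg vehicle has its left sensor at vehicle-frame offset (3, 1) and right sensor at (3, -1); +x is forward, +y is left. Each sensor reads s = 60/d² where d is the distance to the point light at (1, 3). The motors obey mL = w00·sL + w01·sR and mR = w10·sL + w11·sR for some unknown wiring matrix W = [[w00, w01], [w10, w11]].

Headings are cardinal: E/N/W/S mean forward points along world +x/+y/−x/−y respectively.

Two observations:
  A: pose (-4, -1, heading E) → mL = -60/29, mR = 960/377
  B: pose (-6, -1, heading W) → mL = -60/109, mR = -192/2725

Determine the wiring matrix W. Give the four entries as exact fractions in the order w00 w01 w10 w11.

0 -1 1 -1

obs A: pose=(-4,-1,E) → sL=60/13, sR=60/29, mL=-60/29, mR=960/377
obs B: pose=(-6,-1,W) → sL=12/25, sR=60/109, mL=-60/109, mR=-192/2725
sensor matrix S = [[60/13, 60/29], [12/25, 60/109]]; det S = 317952/205465
solve [mL_A; mL_B] = S·[w00; w01] and [mR_A; mR_B] = S·[w10; w11]:
  w00 = 0, w01 = -1, w10 = 1, w11 = -1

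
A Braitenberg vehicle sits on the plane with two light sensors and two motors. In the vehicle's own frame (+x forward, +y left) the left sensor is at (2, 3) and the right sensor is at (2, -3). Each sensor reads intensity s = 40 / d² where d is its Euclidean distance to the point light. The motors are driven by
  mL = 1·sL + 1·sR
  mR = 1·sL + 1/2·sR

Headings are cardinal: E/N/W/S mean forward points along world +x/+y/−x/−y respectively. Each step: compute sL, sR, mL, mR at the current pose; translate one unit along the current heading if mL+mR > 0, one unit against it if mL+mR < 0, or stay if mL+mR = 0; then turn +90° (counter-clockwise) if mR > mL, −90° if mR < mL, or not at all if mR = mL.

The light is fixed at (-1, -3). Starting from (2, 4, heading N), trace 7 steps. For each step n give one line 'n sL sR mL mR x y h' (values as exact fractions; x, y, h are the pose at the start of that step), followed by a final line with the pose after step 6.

0 40/81 40/117 880/1053 700/1053 2 4 N
1 20/73 4/5 392/365 246/365 2 5 E
2 8/17 40/37 976/629 636/629 3 5 S
3 2 5/13 31/13 57/26 3 4 W
4 40/81 40/117 880/1053 700/1053 2 4 N
5 20/73 4/5 392/365 246/365 2 5 E
6 8/17 40/37 976/629 636/629 3 5 S
final 3 4 W

n=0: pose=(2,4,N); sL=40/81, sR=40/117; mL=880/1053, mR=700/1053; mL+mR=1580/1053 → advance +1; mR−mL=-20/117 → turn -1·90°
n=1: pose=(2,5,E); sL=20/73, sR=4/5; mL=392/365, mR=246/365; mL+mR=638/365 → advance +1; mR−mL=-2/5 → turn -1·90°
n=2: pose=(3,5,S); sL=8/17, sR=40/37; mL=976/629, mR=636/629; mL+mR=1612/629 → advance +1; mR−mL=-20/37 → turn -1·90°
n=3: pose=(3,4,W); sL=2, sR=5/13; mL=31/13, mR=57/26; mL+mR=119/26 → advance +1; mR−mL=-5/26 → turn -1·90°
n=4: pose=(2,4,N); sL=40/81, sR=40/117; mL=880/1053, mR=700/1053; mL+mR=1580/1053 → advance +1; mR−mL=-20/117 → turn -1·90°
n=5: pose=(2,5,E); sL=20/73, sR=4/5; mL=392/365, mR=246/365; mL+mR=638/365 → advance +1; mR−mL=-2/5 → turn -1·90°
n=6: pose=(3,5,S); sL=8/17, sR=40/37; mL=976/629, mR=636/629; mL+mR=1612/629 → advance +1; mR−mL=-20/37 → turn -1·90°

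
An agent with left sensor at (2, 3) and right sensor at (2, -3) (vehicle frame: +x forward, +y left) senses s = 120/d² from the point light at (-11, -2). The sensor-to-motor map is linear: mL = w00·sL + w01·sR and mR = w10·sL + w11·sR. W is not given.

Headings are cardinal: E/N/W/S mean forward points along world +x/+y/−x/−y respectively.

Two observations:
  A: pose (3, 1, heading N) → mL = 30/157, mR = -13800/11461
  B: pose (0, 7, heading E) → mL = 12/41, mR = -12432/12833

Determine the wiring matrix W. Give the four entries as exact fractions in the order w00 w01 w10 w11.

obs A: pose=(3,1,N) → sL=60/73, sR=60/157, mL=30/157, mR=-13800/11461
obs B: pose=(0,7,E) → sL=120/313, sR=24/41, mL=12/41, mR=-12432/12833
sensor matrix S = [[60/73, 60/157], [120/313, 24/41]]; det S = 49213440/147079013
solve [mL_A; mL_B] = S·[w00; w01] and [mR_A; mR_B] = S·[w10; w11]:
  w00 = 0, w01 = 1/2, w10 = -1, w11 = -1

0 1/2 -1 -1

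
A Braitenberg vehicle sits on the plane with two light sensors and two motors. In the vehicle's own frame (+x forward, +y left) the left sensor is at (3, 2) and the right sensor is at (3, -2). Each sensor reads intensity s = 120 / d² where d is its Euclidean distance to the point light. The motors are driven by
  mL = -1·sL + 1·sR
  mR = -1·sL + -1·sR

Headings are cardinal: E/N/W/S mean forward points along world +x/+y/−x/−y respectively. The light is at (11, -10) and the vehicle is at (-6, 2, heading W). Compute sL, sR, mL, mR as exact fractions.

left sensor world pos  = (-9, 0); dL² = 500
right sensor world pos = (-9, 4); dR² = 596
sL = 120/500 = 6/25
sR = 120/596 = 30/149
mL = -1·sL + 1·sR = -144/3725
mR = -1·sL + -1·sR = -1644/3725

6/25 30/149 -144/3725 -1644/3725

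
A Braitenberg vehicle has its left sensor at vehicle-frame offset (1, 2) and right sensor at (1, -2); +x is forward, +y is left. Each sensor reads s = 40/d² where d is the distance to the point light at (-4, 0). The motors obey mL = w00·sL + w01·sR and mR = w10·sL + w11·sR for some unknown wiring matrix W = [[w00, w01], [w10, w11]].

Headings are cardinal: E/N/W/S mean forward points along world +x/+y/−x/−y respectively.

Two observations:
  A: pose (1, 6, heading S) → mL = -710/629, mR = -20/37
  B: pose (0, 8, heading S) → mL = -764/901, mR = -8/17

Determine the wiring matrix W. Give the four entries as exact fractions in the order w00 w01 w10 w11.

-1 -1/2 -1 0

obs A: pose=(1,6,S) → sL=20/37, sR=20/17, mL=-710/629, mR=-20/37
obs B: pose=(0,8,S) → sL=8/17, sR=40/53, mL=-764/901, mR=-8/17
sensor matrix S = [[20/37, 20/17], [8/17, 40/53]]; det S = -82560/566729
solve [mL_A; mL_B] = S·[w00; w01] and [mR_A; mR_B] = S·[w10; w11]:
  w00 = -1, w01 = -1/2, w10 = -1, w11 = 0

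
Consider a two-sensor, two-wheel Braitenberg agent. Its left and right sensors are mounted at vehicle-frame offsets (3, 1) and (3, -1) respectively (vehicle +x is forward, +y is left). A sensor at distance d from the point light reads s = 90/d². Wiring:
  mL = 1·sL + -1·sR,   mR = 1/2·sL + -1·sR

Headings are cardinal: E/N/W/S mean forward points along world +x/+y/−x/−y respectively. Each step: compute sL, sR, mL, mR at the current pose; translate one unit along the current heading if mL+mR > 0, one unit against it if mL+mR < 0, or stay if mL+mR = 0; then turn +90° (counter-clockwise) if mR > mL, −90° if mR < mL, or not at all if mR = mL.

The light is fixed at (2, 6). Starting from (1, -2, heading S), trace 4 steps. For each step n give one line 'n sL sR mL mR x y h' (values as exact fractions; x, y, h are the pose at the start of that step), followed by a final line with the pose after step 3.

n=0: pose=(1,-2,S); sL=90/121, sR=18/25; mL=72/3025, mR=-1053/3025; mL+mR=-981/3025 → advance -1; mR−mL=-45/121 → turn -1·90°
n=1: pose=(1,-1,W); sL=9/8, sR=45/26; mL=-63/104, mR=-243/208; mL+mR=-369/208 → advance -1; mR−mL=-9/16 → turn -1·90°
n=2: pose=(2,-1,N); sL=90/17, sR=90/17; mL=0, mR=-45/17; mL+mR=-45/17 → advance -1; mR−mL=-45/17 → turn -1·90°
n=3: pose=(2,-2,E); sL=45/29, sR=1; mL=16/29, mR=-13/58; mL+mR=19/58 → advance +1; mR−mL=-45/58 → turn -1·90°

0 90/121 18/25 72/3025 -1053/3025 1 -2 S
1 9/8 45/26 -63/104 -243/208 1 -1 W
2 90/17 90/17 0 -45/17 2 -1 N
3 45/29 1 16/29 -13/58 2 -2 E
final 3 -2 S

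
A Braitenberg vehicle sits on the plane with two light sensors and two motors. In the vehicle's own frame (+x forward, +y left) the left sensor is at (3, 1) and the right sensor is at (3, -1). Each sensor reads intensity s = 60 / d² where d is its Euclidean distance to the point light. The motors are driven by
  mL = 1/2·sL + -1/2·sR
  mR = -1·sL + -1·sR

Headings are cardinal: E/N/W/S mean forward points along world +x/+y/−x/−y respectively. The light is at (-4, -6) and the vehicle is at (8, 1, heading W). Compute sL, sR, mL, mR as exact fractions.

left sensor world pos  = (5, 0); dL² = 117
right sensor world pos = (5, 2); dR² = 145
sL = 60/117 = 20/39
sR = 60/145 = 12/29
mL = 1/2·sL + -1/2·sR = 56/1131
mR = -1·sL + -1·sR = -1048/1131

20/39 12/29 56/1131 -1048/1131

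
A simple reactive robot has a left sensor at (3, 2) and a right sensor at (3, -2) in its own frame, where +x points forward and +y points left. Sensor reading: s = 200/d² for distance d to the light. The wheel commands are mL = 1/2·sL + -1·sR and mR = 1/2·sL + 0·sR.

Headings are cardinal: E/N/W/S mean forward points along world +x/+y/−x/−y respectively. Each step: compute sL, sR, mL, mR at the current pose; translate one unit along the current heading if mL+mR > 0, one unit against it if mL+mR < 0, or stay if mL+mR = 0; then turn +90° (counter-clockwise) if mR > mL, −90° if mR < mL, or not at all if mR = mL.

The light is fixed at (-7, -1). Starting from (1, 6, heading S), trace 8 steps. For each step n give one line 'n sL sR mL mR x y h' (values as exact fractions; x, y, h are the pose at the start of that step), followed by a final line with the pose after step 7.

n=0: pose=(1,6,S); sL=50/29, sR=50/13; mL=-1125/377, mR=25/29; mL+mR=-800/377 → advance -1; mR−mL=50/13 → turn +1·90°
n=1: pose=(1,7,E); sL=200/221, sR=200/157; mL=-28500/34697, mR=100/221; mL+mR=-12800/34697 → advance -1; mR−mL=200/157 → turn +1·90°
n=2: pose=(0,7,N); sL=100/73, sR=100/101; mL=-2250/7373, mR=50/73; mL+mR=2800/7373 → advance +1; mR−mL=100/101 → turn +1·90°
n=3: pose=(0,8,W); sL=40/13, sR=200/137; mL=140/1781, mR=20/13; mL+mR=2880/1781 → advance +1; mR−mL=200/137 → turn +1·90°
n=4: pose=(-1,8,S); sL=2, sR=50/13; mL=-37/13, mR=1; mL+mR=-24/13 → advance -1; mR−mL=50/13 → turn +1·90°
n=5: pose=(-1,9,E); sL=8/9, sR=40/29; mL=-244/261, mR=4/9; mL+mR=-128/261 → advance -1; mR−mL=40/29 → turn +1·90°
n=6: pose=(-2,9,N); sL=100/89, sR=100/109; mL=-3450/9701, mR=50/89; mL+mR=2000/9701 → advance +1; mR−mL=100/109 → turn +1·90°
n=7: pose=(-2,10,W); sL=40/17, sR=200/173; mL=60/2941, mR=20/17; mL+mR=3520/2941 → advance +1; mR−mL=200/173 → turn +1·90°

0 50/29 50/13 -1125/377 25/29 1 6 S
1 200/221 200/157 -28500/34697 100/221 1 7 E
2 100/73 100/101 -2250/7373 50/73 0 7 N
3 40/13 200/137 140/1781 20/13 0 8 W
4 2 50/13 -37/13 1 -1 8 S
5 8/9 40/29 -244/261 4/9 -1 9 E
6 100/89 100/109 -3450/9701 50/89 -2 9 N
7 40/17 200/173 60/2941 20/17 -2 10 W
final -3 10 S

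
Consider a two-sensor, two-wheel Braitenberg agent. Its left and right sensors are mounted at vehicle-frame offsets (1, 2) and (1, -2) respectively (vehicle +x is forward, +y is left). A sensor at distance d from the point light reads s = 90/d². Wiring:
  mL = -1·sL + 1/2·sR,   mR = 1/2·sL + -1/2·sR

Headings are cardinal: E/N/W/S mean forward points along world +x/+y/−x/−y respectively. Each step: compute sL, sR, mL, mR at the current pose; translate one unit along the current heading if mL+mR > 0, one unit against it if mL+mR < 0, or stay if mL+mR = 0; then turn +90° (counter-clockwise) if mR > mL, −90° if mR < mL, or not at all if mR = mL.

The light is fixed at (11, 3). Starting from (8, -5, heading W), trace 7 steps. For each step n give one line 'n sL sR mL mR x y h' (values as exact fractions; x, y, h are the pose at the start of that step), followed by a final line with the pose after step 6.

0 45/58 45/26 135/1508 -180/377 8 -5 W
1 18/13 90/49 -297/637 -144/637 9 -5 N
2 9/13 45/29 63/754 -162/377 9 -6 W
3 90/73 18/13 -513/949 -72/949 10 -6 N
4 45/74 45/34 135/2516 -225/629 10 -7 W
5 18/17 18/17 -9/17 0 11 -7 N
6 9/17 45/41 27/1394 -198/697 11 -8 W
final 12 -8 N

n=0: pose=(8,-5,W); sL=45/58, sR=45/26; mL=135/1508, mR=-180/377; mL+mR=-45/116 → advance -1; mR−mL=-855/1508 → turn -1·90°
n=1: pose=(9,-5,N); sL=18/13, sR=90/49; mL=-297/637, mR=-144/637; mL+mR=-9/13 → advance -1; mR−mL=153/637 → turn +1·90°
n=2: pose=(9,-6,W); sL=9/13, sR=45/29; mL=63/754, mR=-162/377; mL+mR=-9/26 → advance -1; mR−mL=-387/754 → turn -1·90°
n=3: pose=(10,-6,N); sL=90/73, sR=18/13; mL=-513/949, mR=-72/949; mL+mR=-45/73 → advance -1; mR−mL=441/949 → turn +1·90°
n=4: pose=(10,-7,W); sL=45/74, sR=45/34; mL=135/2516, mR=-225/629; mL+mR=-45/148 → advance -1; mR−mL=-1035/2516 → turn -1·90°
n=5: pose=(11,-7,N); sL=18/17, sR=18/17; mL=-9/17, mR=0; mL+mR=-9/17 → advance -1; mR−mL=9/17 → turn +1·90°
n=6: pose=(11,-8,W); sL=9/17, sR=45/41; mL=27/1394, mR=-198/697; mL+mR=-9/34 → advance -1; mR−mL=-423/1394 → turn -1·90°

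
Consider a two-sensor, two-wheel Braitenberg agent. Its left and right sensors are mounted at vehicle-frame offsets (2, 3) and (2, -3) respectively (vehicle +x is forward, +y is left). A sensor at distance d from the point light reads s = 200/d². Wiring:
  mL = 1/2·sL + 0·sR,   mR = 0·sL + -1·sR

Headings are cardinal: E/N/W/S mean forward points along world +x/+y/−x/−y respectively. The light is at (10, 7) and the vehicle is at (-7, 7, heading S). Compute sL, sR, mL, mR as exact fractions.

1 50/101 1/2 -50/101

left sensor world pos  = (-4, 5); dL² = 200
right sensor world pos = (-10, 5); dR² = 404
sL = 200/200 = 1
sR = 200/404 = 50/101
mL = 1/2·sL + 0·sR = 1/2
mR = 0·sL + -1·sR = -50/101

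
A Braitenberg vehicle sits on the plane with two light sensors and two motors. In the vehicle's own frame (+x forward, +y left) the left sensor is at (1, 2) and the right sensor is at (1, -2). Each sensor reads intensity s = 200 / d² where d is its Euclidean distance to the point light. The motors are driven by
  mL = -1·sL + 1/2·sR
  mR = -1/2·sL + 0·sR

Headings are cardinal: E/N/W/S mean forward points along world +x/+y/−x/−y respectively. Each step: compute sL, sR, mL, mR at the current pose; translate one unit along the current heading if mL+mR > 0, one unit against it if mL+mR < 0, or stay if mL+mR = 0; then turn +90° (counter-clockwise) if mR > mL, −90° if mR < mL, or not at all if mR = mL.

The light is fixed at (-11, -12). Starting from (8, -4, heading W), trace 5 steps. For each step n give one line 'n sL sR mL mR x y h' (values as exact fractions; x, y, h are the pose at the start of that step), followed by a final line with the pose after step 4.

0 5/9 25/53 -305/954 -5/18 8 -4 W
1 200/533 200/373 -21300/198809 -100/533 9 -4 S
2 20/41 100/241 -2770/9881 -10/41 9 -3 W
3 200/593 8/17 -1028/10081 -100/593 10 -3 S
4 25/58 25/68 -975/3944 -25/116 10 -2 W
final 11 -2 S

n=0: pose=(8,-4,W); sL=5/9, sR=25/53; mL=-305/954, mR=-5/18; mL+mR=-95/159 → advance -1; mR−mL=20/477 → turn +1·90°
n=1: pose=(9,-4,S); sL=200/533, sR=200/373; mL=-21300/198809, mR=-100/533; mL+mR=-58600/198809 → advance -1; mR−mL=-16000/198809 → turn -1·90°
n=2: pose=(9,-3,W); sL=20/41, sR=100/241; mL=-2770/9881, mR=-10/41; mL+mR=-5180/9881 → advance -1; mR−mL=360/9881 → turn +1·90°
n=3: pose=(10,-3,S); sL=200/593, sR=8/17; mL=-1028/10081, mR=-100/593; mL+mR=-2728/10081 → advance -1; mR−mL=-672/10081 → turn -1·90°
n=4: pose=(10,-2,W); sL=25/58, sR=25/68; mL=-975/3944, mR=-25/116; mL+mR=-1825/3944 → advance -1; mR−mL=125/3944 → turn +1·90°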